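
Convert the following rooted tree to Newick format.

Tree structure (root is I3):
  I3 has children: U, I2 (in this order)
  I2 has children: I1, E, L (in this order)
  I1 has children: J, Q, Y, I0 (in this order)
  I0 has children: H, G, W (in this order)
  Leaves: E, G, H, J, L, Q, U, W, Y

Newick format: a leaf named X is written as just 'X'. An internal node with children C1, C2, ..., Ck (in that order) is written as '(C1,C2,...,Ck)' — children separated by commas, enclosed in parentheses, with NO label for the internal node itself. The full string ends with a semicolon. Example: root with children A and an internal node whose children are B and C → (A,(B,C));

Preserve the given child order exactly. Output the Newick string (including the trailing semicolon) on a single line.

internal I3 with children ['U', 'I2']
  leaf 'U' → 'U'
  internal I2 with children ['I1', 'E', 'L']
    internal I1 with children ['J', 'Q', 'Y', 'I0']
      leaf 'J' → 'J'
      leaf 'Q' → 'Q'
      leaf 'Y' → 'Y'
      internal I0 with children ['H', 'G', 'W']
        leaf 'H' → 'H'
        leaf 'G' → 'G'
        leaf 'W' → 'W'
      → '(H,G,W)'
    → '(J,Q,Y,(H,G,W))'
    leaf 'E' → 'E'
    leaf 'L' → 'L'
  → '((J,Q,Y,(H,G,W)),E,L)'
→ '(U,((J,Q,Y,(H,G,W)),E,L))'
Final: (U,((J,Q,Y,(H,G,W)),E,L));

Answer: (U,((J,Q,Y,(H,G,W)),E,L));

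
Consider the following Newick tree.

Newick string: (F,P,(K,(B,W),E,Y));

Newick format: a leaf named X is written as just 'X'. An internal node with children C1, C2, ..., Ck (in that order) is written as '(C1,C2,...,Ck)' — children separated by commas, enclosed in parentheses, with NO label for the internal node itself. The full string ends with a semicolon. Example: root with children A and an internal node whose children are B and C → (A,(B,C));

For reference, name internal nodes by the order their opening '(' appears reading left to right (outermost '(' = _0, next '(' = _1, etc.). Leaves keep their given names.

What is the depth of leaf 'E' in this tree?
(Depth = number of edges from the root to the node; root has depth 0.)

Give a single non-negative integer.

Answer: 2

Derivation:
Newick: (F,P,(K,(B,W),E,Y));
Naming internals by '(' encounter order: outermost '(' = _0, next = _1, ...
Query node: E
Path from root: _0 -> _1 -> E
Depth of E: 2 (number of edges from root)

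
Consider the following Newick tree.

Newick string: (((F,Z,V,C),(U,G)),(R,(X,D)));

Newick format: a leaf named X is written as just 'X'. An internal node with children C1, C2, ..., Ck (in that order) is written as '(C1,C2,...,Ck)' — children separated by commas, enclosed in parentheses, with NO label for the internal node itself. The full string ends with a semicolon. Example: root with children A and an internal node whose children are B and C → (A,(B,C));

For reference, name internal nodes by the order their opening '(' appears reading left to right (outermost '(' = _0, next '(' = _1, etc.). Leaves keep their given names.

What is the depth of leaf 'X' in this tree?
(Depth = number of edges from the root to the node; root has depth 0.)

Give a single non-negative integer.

Newick: (((F,Z,V,C),(U,G)),(R,(X,D)));
Naming internals by '(' encounter order: outermost '(' = _0, next = _1, ...
Query node: X
Path from root: _0 -> _4 -> _5 -> X
Depth of X: 3 (number of edges from root)

Answer: 3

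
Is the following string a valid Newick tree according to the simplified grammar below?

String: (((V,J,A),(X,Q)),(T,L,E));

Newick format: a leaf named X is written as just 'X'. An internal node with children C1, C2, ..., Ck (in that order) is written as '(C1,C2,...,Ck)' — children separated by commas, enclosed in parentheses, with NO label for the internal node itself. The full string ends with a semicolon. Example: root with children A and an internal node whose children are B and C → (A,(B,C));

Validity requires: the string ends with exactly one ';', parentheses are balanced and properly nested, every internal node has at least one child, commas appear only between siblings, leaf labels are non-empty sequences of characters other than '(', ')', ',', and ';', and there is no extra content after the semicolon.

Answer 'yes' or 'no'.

Answer: yes

Derivation:
Input: (((V,J,A),(X,Q)),(T,L,E));
Paren balance: 5 '(' vs 5 ')' OK
Ends with single ';': True
Full parse: OK
Valid: True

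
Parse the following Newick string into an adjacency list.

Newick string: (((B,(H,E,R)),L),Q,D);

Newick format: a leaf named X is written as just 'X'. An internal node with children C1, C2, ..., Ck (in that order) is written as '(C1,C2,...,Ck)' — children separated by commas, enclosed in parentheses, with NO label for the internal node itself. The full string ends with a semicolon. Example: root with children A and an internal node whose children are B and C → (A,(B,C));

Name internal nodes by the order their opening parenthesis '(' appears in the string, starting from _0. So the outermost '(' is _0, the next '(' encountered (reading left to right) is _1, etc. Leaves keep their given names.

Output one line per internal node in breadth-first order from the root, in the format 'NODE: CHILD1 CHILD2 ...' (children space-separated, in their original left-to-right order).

Answer: _0: _1 Q D
_1: _2 L
_2: B _3
_3: H E R

Derivation:
Input: (((B,(H,E,R)),L),Q,D);
Scanning left-to-right, naming '(' by encounter order:
  pos 0: '(' -> open internal node _0 (depth 1)
  pos 1: '(' -> open internal node _1 (depth 2)
  pos 2: '(' -> open internal node _2 (depth 3)
  pos 5: '(' -> open internal node _3 (depth 4)
  pos 11: ')' -> close internal node _3 (now at depth 3)
  pos 12: ')' -> close internal node _2 (now at depth 2)
  pos 15: ')' -> close internal node _1 (now at depth 1)
  pos 20: ')' -> close internal node _0 (now at depth 0)
Total internal nodes: 4
BFS adjacency from root:
  _0: _1 Q D
  _1: _2 L
  _2: B _3
  _3: H E R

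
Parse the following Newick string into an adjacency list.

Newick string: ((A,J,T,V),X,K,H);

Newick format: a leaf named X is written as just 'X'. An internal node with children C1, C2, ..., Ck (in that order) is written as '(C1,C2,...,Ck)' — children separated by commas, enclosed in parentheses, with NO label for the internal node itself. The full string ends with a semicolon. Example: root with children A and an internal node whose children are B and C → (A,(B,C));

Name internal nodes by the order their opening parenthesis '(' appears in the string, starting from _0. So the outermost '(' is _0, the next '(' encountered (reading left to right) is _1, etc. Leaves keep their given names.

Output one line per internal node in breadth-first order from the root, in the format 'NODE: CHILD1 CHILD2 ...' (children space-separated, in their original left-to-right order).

Input: ((A,J,T,V),X,K,H);
Scanning left-to-right, naming '(' by encounter order:
  pos 0: '(' -> open internal node _0 (depth 1)
  pos 1: '(' -> open internal node _1 (depth 2)
  pos 9: ')' -> close internal node _1 (now at depth 1)
  pos 16: ')' -> close internal node _0 (now at depth 0)
Total internal nodes: 2
BFS adjacency from root:
  _0: _1 X K H
  _1: A J T V

Answer: _0: _1 X K H
_1: A J T V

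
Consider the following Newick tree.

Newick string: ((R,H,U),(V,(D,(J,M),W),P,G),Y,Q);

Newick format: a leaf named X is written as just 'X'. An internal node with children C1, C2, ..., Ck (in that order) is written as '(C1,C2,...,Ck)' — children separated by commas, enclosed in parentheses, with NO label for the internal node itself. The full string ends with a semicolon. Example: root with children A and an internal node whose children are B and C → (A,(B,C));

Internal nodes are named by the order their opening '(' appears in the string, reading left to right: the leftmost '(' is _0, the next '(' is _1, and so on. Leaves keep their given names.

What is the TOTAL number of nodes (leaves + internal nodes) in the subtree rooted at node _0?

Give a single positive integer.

Newick: ((R,H,U),(V,(D,(J,M),W),P,G),Y,Q);
Locate _0: it is the '(' at position 0 (the 1st '(' reading left to right).
Query: subtree rooted at _0
_0: subtree_size = 1 + 16
  _1: subtree_size = 1 + 3
    R: subtree_size = 1 + 0
    H: subtree_size = 1 + 0
    U: subtree_size = 1 + 0
  _2: subtree_size = 1 + 9
    V: subtree_size = 1 + 0
    _3: subtree_size = 1 + 5
      D: subtree_size = 1 + 0
      _4: subtree_size = 1 + 2
        J: subtree_size = 1 + 0
        M: subtree_size = 1 + 0
      W: subtree_size = 1 + 0
    P: subtree_size = 1 + 0
    G: subtree_size = 1 + 0
  Y: subtree_size = 1 + 0
  Q: subtree_size = 1 + 0
Total subtree size of _0: 17

Answer: 17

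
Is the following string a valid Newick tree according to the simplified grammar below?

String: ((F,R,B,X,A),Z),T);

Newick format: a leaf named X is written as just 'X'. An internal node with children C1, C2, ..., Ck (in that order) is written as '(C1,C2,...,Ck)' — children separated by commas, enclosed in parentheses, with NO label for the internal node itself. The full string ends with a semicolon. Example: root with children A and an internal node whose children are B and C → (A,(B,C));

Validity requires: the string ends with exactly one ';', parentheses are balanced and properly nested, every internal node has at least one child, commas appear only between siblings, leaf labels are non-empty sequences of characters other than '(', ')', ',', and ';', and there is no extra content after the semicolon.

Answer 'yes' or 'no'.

Input: ((F,R,B,X,A),Z),T);
Paren balance: 2 '(' vs 3 ')' MISMATCH
Ends with single ';': True
Full parse: FAILS (extra content after tree at pos 15)
Valid: False

Answer: no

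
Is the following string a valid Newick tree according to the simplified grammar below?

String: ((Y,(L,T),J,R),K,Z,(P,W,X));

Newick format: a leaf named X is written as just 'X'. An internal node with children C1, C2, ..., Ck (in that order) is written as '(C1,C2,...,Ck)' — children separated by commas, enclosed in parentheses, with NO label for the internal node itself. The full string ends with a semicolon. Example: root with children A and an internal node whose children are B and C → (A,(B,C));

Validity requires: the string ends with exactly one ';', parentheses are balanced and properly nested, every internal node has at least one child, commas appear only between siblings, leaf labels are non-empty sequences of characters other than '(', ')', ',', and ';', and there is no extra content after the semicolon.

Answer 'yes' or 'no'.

Answer: yes

Derivation:
Input: ((Y,(L,T),J,R),K,Z,(P,W,X));
Paren balance: 4 '(' vs 4 ')' OK
Ends with single ';': True
Full parse: OK
Valid: True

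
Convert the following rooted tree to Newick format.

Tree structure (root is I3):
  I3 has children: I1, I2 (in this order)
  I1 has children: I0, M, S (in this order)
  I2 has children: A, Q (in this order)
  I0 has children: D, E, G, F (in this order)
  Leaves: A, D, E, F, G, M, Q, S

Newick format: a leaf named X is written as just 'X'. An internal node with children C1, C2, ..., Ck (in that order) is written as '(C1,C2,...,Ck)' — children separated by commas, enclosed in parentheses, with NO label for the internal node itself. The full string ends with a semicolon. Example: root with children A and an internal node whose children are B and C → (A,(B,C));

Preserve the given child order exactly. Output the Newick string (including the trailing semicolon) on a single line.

internal I3 with children ['I1', 'I2']
  internal I1 with children ['I0', 'M', 'S']
    internal I0 with children ['D', 'E', 'G', 'F']
      leaf 'D' → 'D'
      leaf 'E' → 'E'
      leaf 'G' → 'G'
      leaf 'F' → 'F'
    → '(D,E,G,F)'
    leaf 'M' → 'M'
    leaf 'S' → 'S'
  → '((D,E,G,F),M,S)'
  internal I2 with children ['A', 'Q']
    leaf 'A' → 'A'
    leaf 'Q' → 'Q'
  → '(A,Q)'
→ '(((D,E,G,F),M,S),(A,Q))'
Final: (((D,E,G,F),M,S),(A,Q));

Answer: (((D,E,G,F),M,S),(A,Q));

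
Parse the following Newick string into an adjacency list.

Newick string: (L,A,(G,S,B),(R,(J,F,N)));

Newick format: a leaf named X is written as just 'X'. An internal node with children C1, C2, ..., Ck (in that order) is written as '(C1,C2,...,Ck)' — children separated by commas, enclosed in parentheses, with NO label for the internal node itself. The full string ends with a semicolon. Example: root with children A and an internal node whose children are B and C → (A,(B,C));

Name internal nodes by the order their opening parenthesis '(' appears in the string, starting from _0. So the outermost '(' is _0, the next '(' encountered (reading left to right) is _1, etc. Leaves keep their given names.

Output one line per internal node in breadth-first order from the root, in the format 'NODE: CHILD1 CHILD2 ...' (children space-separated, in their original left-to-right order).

Answer: _0: L A _1 _2
_1: G S B
_2: R _3
_3: J F N

Derivation:
Input: (L,A,(G,S,B),(R,(J,F,N)));
Scanning left-to-right, naming '(' by encounter order:
  pos 0: '(' -> open internal node _0 (depth 1)
  pos 5: '(' -> open internal node _1 (depth 2)
  pos 11: ')' -> close internal node _1 (now at depth 1)
  pos 13: '(' -> open internal node _2 (depth 2)
  pos 16: '(' -> open internal node _3 (depth 3)
  pos 22: ')' -> close internal node _3 (now at depth 2)
  pos 23: ')' -> close internal node _2 (now at depth 1)
  pos 24: ')' -> close internal node _0 (now at depth 0)
Total internal nodes: 4
BFS adjacency from root:
  _0: L A _1 _2
  _1: G S B
  _2: R _3
  _3: J F N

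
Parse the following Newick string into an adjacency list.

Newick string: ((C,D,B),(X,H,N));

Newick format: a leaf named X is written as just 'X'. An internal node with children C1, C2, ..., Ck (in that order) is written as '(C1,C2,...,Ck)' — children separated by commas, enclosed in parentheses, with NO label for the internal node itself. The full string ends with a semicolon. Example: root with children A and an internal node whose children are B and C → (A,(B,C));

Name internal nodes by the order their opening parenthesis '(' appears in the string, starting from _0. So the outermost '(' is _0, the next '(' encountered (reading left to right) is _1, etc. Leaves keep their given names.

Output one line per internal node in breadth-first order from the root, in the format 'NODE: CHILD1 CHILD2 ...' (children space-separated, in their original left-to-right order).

Input: ((C,D,B),(X,H,N));
Scanning left-to-right, naming '(' by encounter order:
  pos 0: '(' -> open internal node _0 (depth 1)
  pos 1: '(' -> open internal node _1 (depth 2)
  pos 7: ')' -> close internal node _1 (now at depth 1)
  pos 9: '(' -> open internal node _2 (depth 2)
  pos 15: ')' -> close internal node _2 (now at depth 1)
  pos 16: ')' -> close internal node _0 (now at depth 0)
Total internal nodes: 3
BFS adjacency from root:
  _0: _1 _2
  _1: C D B
  _2: X H N

Answer: _0: _1 _2
_1: C D B
_2: X H N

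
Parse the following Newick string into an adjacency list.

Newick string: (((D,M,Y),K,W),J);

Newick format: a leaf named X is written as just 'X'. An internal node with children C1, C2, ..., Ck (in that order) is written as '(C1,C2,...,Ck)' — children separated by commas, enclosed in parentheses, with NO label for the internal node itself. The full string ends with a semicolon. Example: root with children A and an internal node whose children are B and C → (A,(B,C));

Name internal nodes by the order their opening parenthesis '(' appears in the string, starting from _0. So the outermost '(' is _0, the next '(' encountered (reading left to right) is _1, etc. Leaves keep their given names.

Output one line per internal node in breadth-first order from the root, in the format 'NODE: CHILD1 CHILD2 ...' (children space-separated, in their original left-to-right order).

Answer: _0: _1 J
_1: _2 K W
_2: D M Y

Derivation:
Input: (((D,M,Y),K,W),J);
Scanning left-to-right, naming '(' by encounter order:
  pos 0: '(' -> open internal node _0 (depth 1)
  pos 1: '(' -> open internal node _1 (depth 2)
  pos 2: '(' -> open internal node _2 (depth 3)
  pos 8: ')' -> close internal node _2 (now at depth 2)
  pos 13: ')' -> close internal node _1 (now at depth 1)
  pos 16: ')' -> close internal node _0 (now at depth 0)
Total internal nodes: 3
BFS adjacency from root:
  _0: _1 J
  _1: _2 K W
  _2: D M Y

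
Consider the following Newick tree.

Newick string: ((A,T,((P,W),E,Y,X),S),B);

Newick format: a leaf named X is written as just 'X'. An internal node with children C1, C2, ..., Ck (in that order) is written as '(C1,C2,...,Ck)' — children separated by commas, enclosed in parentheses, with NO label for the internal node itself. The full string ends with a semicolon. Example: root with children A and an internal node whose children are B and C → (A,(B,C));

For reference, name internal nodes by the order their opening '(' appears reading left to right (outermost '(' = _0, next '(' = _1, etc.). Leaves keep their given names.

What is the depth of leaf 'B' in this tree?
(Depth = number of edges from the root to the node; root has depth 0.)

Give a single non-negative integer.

Answer: 1

Derivation:
Newick: ((A,T,((P,W),E,Y,X),S),B);
Naming internals by '(' encounter order: outermost '(' = _0, next = _1, ...
Query node: B
Path from root: _0 -> B
Depth of B: 1 (number of edges from root)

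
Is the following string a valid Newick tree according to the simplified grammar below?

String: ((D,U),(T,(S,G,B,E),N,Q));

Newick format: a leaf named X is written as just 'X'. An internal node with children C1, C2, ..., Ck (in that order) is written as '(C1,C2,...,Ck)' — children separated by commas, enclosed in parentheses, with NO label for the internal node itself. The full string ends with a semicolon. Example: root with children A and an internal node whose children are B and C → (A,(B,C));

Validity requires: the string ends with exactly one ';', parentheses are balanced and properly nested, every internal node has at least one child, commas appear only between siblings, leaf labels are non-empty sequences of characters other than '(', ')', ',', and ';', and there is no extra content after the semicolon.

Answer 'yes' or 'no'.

Answer: yes

Derivation:
Input: ((D,U),(T,(S,G,B,E),N,Q));
Paren balance: 4 '(' vs 4 ')' OK
Ends with single ';': True
Full parse: OK
Valid: True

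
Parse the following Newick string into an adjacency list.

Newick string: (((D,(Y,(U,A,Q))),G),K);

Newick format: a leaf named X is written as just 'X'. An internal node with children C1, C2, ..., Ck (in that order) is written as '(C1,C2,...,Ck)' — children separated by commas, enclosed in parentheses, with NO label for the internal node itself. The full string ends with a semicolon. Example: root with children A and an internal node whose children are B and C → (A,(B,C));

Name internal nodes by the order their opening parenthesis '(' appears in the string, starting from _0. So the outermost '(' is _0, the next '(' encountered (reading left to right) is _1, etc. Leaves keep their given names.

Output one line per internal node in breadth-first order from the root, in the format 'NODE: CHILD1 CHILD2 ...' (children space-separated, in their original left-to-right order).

Answer: _0: _1 K
_1: _2 G
_2: D _3
_3: Y _4
_4: U A Q

Derivation:
Input: (((D,(Y,(U,A,Q))),G),K);
Scanning left-to-right, naming '(' by encounter order:
  pos 0: '(' -> open internal node _0 (depth 1)
  pos 1: '(' -> open internal node _1 (depth 2)
  pos 2: '(' -> open internal node _2 (depth 3)
  pos 5: '(' -> open internal node _3 (depth 4)
  pos 8: '(' -> open internal node _4 (depth 5)
  pos 14: ')' -> close internal node _4 (now at depth 4)
  pos 15: ')' -> close internal node _3 (now at depth 3)
  pos 16: ')' -> close internal node _2 (now at depth 2)
  pos 19: ')' -> close internal node _1 (now at depth 1)
  pos 22: ')' -> close internal node _0 (now at depth 0)
Total internal nodes: 5
BFS adjacency from root:
  _0: _1 K
  _1: _2 G
  _2: D _3
  _3: Y _4
  _4: U A Q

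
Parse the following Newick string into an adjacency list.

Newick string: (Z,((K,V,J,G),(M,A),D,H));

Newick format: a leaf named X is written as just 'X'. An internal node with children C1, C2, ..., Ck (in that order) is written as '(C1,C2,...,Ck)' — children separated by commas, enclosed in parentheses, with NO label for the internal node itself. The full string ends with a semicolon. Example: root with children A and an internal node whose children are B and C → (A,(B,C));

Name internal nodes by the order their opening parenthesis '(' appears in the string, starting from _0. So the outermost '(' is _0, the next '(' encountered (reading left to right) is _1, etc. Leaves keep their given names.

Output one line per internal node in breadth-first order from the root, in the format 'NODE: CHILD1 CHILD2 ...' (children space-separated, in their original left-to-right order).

Answer: _0: Z _1
_1: _2 _3 D H
_2: K V J G
_3: M A

Derivation:
Input: (Z,((K,V,J,G),(M,A),D,H));
Scanning left-to-right, naming '(' by encounter order:
  pos 0: '(' -> open internal node _0 (depth 1)
  pos 3: '(' -> open internal node _1 (depth 2)
  pos 4: '(' -> open internal node _2 (depth 3)
  pos 12: ')' -> close internal node _2 (now at depth 2)
  pos 14: '(' -> open internal node _3 (depth 3)
  pos 18: ')' -> close internal node _3 (now at depth 2)
  pos 23: ')' -> close internal node _1 (now at depth 1)
  pos 24: ')' -> close internal node _0 (now at depth 0)
Total internal nodes: 4
BFS adjacency from root:
  _0: Z _1
  _1: _2 _3 D H
  _2: K V J G
  _3: M A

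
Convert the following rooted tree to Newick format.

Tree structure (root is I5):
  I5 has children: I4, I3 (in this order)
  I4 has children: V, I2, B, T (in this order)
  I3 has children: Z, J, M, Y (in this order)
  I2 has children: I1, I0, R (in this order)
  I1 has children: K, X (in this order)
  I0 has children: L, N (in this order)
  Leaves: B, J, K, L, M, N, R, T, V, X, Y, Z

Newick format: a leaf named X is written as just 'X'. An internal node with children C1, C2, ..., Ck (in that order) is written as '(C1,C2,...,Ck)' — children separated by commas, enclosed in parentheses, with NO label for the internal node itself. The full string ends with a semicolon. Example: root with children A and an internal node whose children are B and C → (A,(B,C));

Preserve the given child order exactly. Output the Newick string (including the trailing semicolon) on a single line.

internal I5 with children ['I4', 'I3']
  internal I4 with children ['V', 'I2', 'B', 'T']
    leaf 'V' → 'V'
    internal I2 with children ['I1', 'I0', 'R']
      internal I1 with children ['K', 'X']
        leaf 'K' → 'K'
        leaf 'X' → 'X'
      → '(K,X)'
      internal I0 with children ['L', 'N']
        leaf 'L' → 'L'
        leaf 'N' → 'N'
      → '(L,N)'
      leaf 'R' → 'R'
    → '((K,X),(L,N),R)'
    leaf 'B' → 'B'
    leaf 'T' → 'T'
  → '(V,((K,X),(L,N),R),B,T)'
  internal I3 with children ['Z', 'J', 'M', 'Y']
    leaf 'Z' → 'Z'
    leaf 'J' → 'J'
    leaf 'M' → 'M'
    leaf 'Y' → 'Y'
  → '(Z,J,M,Y)'
→ '((V,((K,X),(L,N),R),B,T),(Z,J,M,Y))'
Final: ((V,((K,X),(L,N),R),B,T),(Z,J,M,Y));

Answer: ((V,((K,X),(L,N),R),B,T),(Z,J,M,Y));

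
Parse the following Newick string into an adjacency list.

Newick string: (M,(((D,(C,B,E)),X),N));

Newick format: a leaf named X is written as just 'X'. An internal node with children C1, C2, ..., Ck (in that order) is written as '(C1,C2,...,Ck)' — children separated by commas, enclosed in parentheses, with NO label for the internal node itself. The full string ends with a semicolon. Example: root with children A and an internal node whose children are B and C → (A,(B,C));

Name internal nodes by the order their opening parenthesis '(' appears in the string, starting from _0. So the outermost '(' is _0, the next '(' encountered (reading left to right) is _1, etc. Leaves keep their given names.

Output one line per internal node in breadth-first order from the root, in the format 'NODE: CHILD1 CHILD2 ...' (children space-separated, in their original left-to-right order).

Answer: _0: M _1
_1: _2 N
_2: _3 X
_3: D _4
_4: C B E

Derivation:
Input: (M,(((D,(C,B,E)),X),N));
Scanning left-to-right, naming '(' by encounter order:
  pos 0: '(' -> open internal node _0 (depth 1)
  pos 3: '(' -> open internal node _1 (depth 2)
  pos 4: '(' -> open internal node _2 (depth 3)
  pos 5: '(' -> open internal node _3 (depth 4)
  pos 8: '(' -> open internal node _4 (depth 5)
  pos 14: ')' -> close internal node _4 (now at depth 4)
  pos 15: ')' -> close internal node _3 (now at depth 3)
  pos 18: ')' -> close internal node _2 (now at depth 2)
  pos 21: ')' -> close internal node _1 (now at depth 1)
  pos 22: ')' -> close internal node _0 (now at depth 0)
Total internal nodes: 5
BFS adjacency from root:
  _0: M _1
  _1: _2 N
  _2: _3 X
  _3: D _4
  _4: C B E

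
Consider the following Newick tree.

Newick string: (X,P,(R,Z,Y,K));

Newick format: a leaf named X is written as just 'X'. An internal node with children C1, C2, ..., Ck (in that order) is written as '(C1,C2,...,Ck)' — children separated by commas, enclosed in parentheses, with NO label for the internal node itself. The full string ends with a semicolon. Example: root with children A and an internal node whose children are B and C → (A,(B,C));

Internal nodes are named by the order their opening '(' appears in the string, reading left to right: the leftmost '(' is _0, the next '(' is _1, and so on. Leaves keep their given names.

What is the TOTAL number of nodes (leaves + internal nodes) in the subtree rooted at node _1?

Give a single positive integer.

Newick: (X,P,(R,Z,Y,K));
Locate _1: it is the '(' at position 5 (the 2nd '(' reading left to right).
Query: subtree rooted at _1
_1: subtree_size = 1 + 4
  R: subtree_size = 1 + 0
  Z: subtree_size = 1 + 0
  Y: subtree_size = 1 + 0
  K: subtree_size = 1 + 0
Total subtree size of _1: 5

Answer: 5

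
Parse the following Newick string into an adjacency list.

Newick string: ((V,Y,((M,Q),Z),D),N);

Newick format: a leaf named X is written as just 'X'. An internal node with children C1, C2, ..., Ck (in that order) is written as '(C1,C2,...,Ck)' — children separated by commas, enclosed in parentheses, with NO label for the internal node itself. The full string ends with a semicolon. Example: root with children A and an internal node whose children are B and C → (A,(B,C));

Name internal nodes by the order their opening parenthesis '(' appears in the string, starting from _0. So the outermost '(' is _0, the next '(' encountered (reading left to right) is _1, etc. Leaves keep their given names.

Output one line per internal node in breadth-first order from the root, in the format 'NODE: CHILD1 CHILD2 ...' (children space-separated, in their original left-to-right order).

Input: ((V,Y,((M,Q),Z),D),N);
Scanning left-to-right, naming '(' by encounter order:
  pos 0: '(' -> open internal node _0 (depth 1)
  pos 1: '(' -> open internal node _1 (depth 2)
  pos 6: '(' -> open internal node _2 (depth 3)
  pos 7: '(' -> open internal node _3 (depth 4)
  pos 11: ')' -> close internal node _3 (now at depth 3)
  pos 14: ')' -> close internal node _2 (now at depth 2)
  pos 17: ')' -> close internal node _1 (now at depth 1)
  pos 20: ')' -> close internal node _0 (now at depth 0)
Total internal nodes: 4
BFS adjacency from root:
  _0: _1 N
  _1: V Y _2 D
  _2: _3 Z
  _3: M Q

Answer: _0: _1 N
_1: V Y _2 D
_2: _3 Z
_3: M Q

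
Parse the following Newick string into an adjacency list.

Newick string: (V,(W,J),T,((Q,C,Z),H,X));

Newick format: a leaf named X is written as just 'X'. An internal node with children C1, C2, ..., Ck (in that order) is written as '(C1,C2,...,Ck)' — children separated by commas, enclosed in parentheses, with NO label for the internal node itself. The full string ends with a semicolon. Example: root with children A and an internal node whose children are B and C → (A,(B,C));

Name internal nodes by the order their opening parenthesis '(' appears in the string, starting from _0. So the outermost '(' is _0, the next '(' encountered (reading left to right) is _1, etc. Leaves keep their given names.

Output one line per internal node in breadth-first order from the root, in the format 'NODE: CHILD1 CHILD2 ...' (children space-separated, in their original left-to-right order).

Answer: _0: V _1 T _2
_1: W J
_2: _3 H X
_3: Q C Z

Derivation:
Input: (V,(W,J),T,((Q,C,Z),H,X));
Scanning left-to-right, naming '(' by encounter order:
  pos 0: '(' -> open internal node _0 (depth 1)
  pos 3: '(' -> open internal node _1 (depth 2)
  pos 7: ')' -> close internal node _1 (now at depth 1)
  pos 11: '(' -> open internal node _2 (depth 2)
  pos 12: '(' -> open internal node _3 (depth 3)
  pos 18: ')' -> close internal node _3 (now at depth 2)
  pos 23: ')' -> close internal node _2 (now at depth 1)
  pos 24: ')' -> close internal node _0 (now at depth 0)
Total internal nodes: 4
BFS adjacency from root:
  _0: V _1 T _2
  _1: W J
  _2: _3 H X
  _3: Q C Z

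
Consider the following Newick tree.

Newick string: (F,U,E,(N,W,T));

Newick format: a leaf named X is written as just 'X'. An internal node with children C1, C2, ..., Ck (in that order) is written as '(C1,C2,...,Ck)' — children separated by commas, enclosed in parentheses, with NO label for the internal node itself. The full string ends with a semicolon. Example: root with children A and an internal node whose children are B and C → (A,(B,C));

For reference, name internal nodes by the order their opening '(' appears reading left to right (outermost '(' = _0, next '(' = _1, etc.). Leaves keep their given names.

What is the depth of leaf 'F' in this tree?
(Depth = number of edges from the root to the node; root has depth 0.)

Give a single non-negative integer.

Answer: 1

Derivation:
Newick: (F,U,E,(N,W,T));
Naming internals by '(' encounter order: outermost '(' = _0, next = _1, ...
Query node: F
Path from root: _0 -> F
Depth of F: 1 (number of edges from root)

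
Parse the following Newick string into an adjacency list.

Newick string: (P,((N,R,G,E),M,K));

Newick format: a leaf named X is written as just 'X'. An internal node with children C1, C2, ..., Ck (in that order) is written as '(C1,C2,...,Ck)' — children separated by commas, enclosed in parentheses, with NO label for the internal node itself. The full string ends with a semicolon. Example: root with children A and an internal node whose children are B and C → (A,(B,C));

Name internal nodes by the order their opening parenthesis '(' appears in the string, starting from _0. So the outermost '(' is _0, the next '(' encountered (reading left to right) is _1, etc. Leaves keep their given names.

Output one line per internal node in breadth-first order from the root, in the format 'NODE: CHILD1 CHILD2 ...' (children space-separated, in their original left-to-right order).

Answer: _0: P _1
_1: _2 M K
_2: N R G E

Derivation:
Input: (P,((N,R,G,E),M,K));
Scanning left-to-right, naming '(' by encounter order:
  pos 0: '(' -> open internal node _0 (depth 1)
  pos 3: '(' -> open internal node _1 (depth 2)
  pos 4: '(' -> open internal node _2 (depth 3)
  pos 12: ')' -> close internal node _2 (now at depth 2)
  pos 17: ')' -> close internal node _1 (now at depth 1)
  pos 18: ')' -> close internal node _0 (now at depth 0)
Total internal nodes: 3
BFS adjacency from root:
  _0: P _1
  _1: _2 M K
  _2: N R G E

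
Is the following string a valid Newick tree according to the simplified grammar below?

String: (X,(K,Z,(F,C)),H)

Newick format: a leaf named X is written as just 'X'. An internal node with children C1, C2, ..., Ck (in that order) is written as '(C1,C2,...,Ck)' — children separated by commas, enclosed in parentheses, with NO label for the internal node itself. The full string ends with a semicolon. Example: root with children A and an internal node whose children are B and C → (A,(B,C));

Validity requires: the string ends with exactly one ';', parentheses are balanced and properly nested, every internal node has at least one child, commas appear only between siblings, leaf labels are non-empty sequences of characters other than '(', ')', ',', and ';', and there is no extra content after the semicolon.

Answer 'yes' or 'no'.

Answer: no

Derivation:
Input: (X,(K,Z,(F,C)),H)
Paren balance: 3 '(' vs 3 ')' OK
Ends with single ';': False
Full parse: FAILS (must end with ;)
Valid: False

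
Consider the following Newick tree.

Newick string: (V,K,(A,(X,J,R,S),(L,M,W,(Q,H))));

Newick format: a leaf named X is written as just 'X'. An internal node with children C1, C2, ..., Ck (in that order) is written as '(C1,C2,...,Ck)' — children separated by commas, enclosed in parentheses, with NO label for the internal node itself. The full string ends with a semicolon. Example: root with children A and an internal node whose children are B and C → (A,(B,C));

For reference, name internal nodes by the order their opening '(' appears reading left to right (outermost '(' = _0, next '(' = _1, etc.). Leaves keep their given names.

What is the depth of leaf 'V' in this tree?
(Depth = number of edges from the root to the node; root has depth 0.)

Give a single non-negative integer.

Answer: 1

Derivation:
Newick: (V,K,(A,(X,J,R,S),(L,M,W,(Q,H))));
Naming internals by '(' encounter order: outermost '(' = _0, next = _1, ...
Query node: V
Path from root: _0 -> V
Depth of V: 1 (number of edges from root)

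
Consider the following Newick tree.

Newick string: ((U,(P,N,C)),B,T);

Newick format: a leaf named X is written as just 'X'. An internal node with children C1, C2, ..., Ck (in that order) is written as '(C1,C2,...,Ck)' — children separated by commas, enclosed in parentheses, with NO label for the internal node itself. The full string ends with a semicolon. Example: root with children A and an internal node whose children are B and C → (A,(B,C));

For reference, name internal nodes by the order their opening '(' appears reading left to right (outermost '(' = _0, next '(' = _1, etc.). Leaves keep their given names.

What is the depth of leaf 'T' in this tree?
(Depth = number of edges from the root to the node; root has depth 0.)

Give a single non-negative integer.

Newick: ((U,(P,N,C)),B,T);
Naming internals by '(' encounter order: outermost '(' = _0, next = _1, ...
Query node: T
Path from root: _0 -> T
Depth of T: 1 (number of edges from root)

Answer: 1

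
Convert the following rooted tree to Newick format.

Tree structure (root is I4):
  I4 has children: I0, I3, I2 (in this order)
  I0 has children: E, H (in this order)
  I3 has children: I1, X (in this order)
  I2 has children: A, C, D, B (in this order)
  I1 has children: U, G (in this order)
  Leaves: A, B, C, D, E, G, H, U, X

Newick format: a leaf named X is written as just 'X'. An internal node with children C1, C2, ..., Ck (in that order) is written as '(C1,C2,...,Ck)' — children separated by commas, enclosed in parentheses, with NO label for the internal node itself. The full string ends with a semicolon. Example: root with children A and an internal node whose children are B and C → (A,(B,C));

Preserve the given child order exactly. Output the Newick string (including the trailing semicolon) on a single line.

internal I4 with children ['I0', 'I3', 'I2']
  internal I0 with children ['E', 'H']
    leaf 'E' → 'E'
    leaf 'H' → 'H'
  → '(E,H)'
  internal I3 with children ['I1', 'X']
    internal I1 with children ['U', 'G']
      leaf 'U' → 'U'
      leaf 'G' → 'G'
    → '(U,G)'
    leaf 'X' → 'X'
  → '((U,G),X)'
  internal I2 with children ['A', 'C', 'D', 'B']
    leaf 'A' → 'A'
    leaf 'C' → 'C'
    leaf 'D' → 'D'
    leaf 'B' → 'B'
  → '(A,C,D,B)'
→ '((E,H),((U,G),X),(A,C,D,B))'
Final: ((E,H),((U,G),X),(A,C,D,B));

Answer: ((E,H),((U,G),X),(A,C,D,B));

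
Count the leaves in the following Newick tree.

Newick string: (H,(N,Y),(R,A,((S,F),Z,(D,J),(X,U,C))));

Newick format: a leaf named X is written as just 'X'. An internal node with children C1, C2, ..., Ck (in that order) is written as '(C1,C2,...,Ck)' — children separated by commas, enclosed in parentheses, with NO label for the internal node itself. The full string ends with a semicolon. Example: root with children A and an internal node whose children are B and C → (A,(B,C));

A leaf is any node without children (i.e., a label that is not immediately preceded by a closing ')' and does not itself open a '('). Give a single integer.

Answer: 13

Derivation:
Newick: (H,(N,Y),(R,A,((S,F),Z,(D,J),(X,U,C))));
Scan left-to-right; a leaf is any maximal label run not followed by '(':
  pos 1: leaf 'H' → count = 1
  pos 4: leaf 'N' → count = 2
  pos 6: leaf 'Y' → count = 3
  pos 10: leaf 'R' → count = 4
  pos 12: leaf 'A' → count = 5
  pos 16: leaf 'S' → count = 6
  pos 18: leaf 'F' → count = 7
  pos 21: leaf 'Z' → count = 8
  pos 24: leaf 'D' → count = 9
  pos 26: leaf 'J' → count = 10
  pos 30: leaf 'X' → count = 11
  pos 32: leaf 'U' → count = 12
  pos 34: leaf 'C' → count = 13
Total leaves: 13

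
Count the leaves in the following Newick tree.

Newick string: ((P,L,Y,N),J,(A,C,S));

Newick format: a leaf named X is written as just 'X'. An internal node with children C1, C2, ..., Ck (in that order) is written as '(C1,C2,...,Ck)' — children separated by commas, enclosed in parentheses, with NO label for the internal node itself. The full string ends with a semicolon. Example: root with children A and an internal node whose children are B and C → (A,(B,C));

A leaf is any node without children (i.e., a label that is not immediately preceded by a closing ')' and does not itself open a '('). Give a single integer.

Newick: ((P,L,Y,N),J,(A,C,S));
Scan left-to-right; a leaf is any maximal label run not followed by '(':
  pos 2: leaf 'P' → count = 1
  pos 4: leaf 'L' → count = 2
  pos 6: leaf 'Y' → count = 3
  pos 8: leaf 'N' → count = 4
  pos 11: leaf 'J' → count = 5
  pos 14: leaf 'A' → count = 6
  pos 16: leaf 'C' → count = 7
  pos 18: leaf 'S' → count = 8
Total leaves: 8

Answer: 8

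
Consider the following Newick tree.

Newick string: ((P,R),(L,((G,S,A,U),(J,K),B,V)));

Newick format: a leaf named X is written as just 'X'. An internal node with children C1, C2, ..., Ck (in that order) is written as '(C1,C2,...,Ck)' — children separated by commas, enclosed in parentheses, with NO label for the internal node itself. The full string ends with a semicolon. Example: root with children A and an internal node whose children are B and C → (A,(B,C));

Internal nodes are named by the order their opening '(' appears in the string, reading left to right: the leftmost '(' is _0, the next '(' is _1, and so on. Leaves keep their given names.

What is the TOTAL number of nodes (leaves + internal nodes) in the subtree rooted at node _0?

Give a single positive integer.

Newick: ((P,R),(L,((G,S,A,U),(J,K),B,V)));
Locate _0: it is the '(' at position 0 (the 1st '(' reading left to right).
Query: subtree rooted at _0
_0: subtree_size = 1 + 16
  _1: subtree_size = 1 + 2
    P: subtree_size = 1 + 0
    R: subtree_size = 1 + 0
  _2: subtree_size = 1 + 12
    L: subtree_size = 1 + 0
    _3: subtree_size = 1 + 10
      _4: subtree_size = 1 + 4
        G: subtree_size = 1 + 0
        S: subtree_size = 1 + 0
        A: subtree_size = 1 + 0
        U: subtree_size = 1 + 0
      _5: subtree_size = 1 + 2
        J: subtree_size = 1 + 0
        K: subtree_size = 1 + 0
      B: subtree_size = 1 + 0
      V: subtree_size = 1 + 0
Total subtree size of _0: 17

Answer: 17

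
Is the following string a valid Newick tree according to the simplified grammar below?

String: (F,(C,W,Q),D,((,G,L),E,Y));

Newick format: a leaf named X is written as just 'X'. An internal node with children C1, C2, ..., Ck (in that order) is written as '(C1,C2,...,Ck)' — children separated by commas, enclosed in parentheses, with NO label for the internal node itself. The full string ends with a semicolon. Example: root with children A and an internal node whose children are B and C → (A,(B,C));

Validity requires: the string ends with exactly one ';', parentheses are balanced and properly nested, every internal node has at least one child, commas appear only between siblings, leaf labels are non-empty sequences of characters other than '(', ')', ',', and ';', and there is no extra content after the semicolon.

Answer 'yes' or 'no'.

Input: (F,(C,W,Q),D,((,G,L),E,Y));
Paren balance: 4 '(' vs 4 ')' OK
Ends with single ';': True
Full parse: FAILS (empty leaf label at pos 15)
Valid: False

Answer: no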